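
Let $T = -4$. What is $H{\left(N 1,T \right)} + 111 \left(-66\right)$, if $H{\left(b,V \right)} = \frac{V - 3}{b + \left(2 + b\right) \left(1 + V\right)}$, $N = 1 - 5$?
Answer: $- \frac{14659}{2} \approx -7329.5$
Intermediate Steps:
$N = -4$
$H{\left(b,V \right)} = \frac{-3 + V}{b + \left(1 + V\right) \left(2 + b\right)}$
$H{\left(N 1,T \right)} + 111 \left(-66\right) = \frac{-3 - 4}{2 + 2 \left(-4\right) + 2 \left(\left(-4\right) 1\right) - 4 \left(\left(-4\right) 1\right)} + 111 \left(-66\right) = \frac{1}{2 - 8 + 2 \left(-4\right) - -16} \left(-7\right) - 7326 = \frac{1}{2 - 8 - 8 + 16} \left(-7\right) - 7326 = \frac{1}{2} \left(-7\right) - 7326 = - \frac{7}{2} - 7326 = - \frac{14659}{2}$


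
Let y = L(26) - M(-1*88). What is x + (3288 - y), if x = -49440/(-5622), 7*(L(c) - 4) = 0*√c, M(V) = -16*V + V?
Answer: 4322188/937 ≈ 4612.8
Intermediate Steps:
M(V) = -15*V
L(c) = 4 (L(c) = 4 + (0*√c)/7 = 4 + (⅐)*0 = 4 + 0 = 4)
x = 8240/937 (x = -49440*(-1/5622) = 8240/937 ≈ 8.7940)
y = -1316 (y = 4 - (-15)*(-1*88) = 4 - (-15)*(-88) = 4 - 1*1320 = 4 - 1320 = -1316)
x + (3288 - y) = 8240/937 + (3288 - 1*(-1316)) = 8240/937 + (3288 + 1316) = 8240/937 + 4604 = 4322188/937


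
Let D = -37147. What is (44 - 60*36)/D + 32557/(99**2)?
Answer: 10166395/3008907 ≈ 3.3788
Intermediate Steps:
(44 - 60*36)/D + 32557/(99**2) = (44 - 60*36)/(-37147) + 32557/(99**2) = (44 - 2160)*(-1/37147) + 32557/9801 = -2116*(-1/37147) + 32557*(1/9801) = 2116/37147 + 32557/9801 = 10166395/3008907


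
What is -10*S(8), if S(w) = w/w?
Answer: -10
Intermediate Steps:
S(w) = 1
-10*S(8) = -10*1 = -10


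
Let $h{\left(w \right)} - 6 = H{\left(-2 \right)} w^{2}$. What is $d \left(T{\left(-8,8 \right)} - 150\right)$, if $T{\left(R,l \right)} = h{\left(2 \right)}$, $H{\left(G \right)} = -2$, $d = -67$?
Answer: $10184$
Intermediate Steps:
$h{\left(w \right)} = 6 - 2 w^{2}$
$T{\left(R,l \right)} = -2$ ($T{\left(R,l \right)} = 6 - 2 \cdot 2^{2} = 6 - 8 = -2$)
$d \left(T{\left(-8,8 \right)} - 150\right) = - 67 \left(-2 - 150\right) = \left(-67\right) \left(-152\right) = 10184$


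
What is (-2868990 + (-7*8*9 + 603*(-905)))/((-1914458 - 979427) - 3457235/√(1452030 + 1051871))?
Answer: 4949321938362552093/4193816645938525100 - 87373132644651*√1829/4193816645938525100 ≈ 1.1793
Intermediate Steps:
(-2868990 + (-7*8*9 + 603*(-905)))/((-1914458 - 979427) - 3457235/√(1452030 + 1051871)) = (-2868990 + (-56*9 - 545715))/(-2893885 - 3457235*√1829/67673) = (-2868990 + (-504 - 545715))/(-2893885 - 3457235*√1829/67673) = (-2868990 - 546219)/(-2893885 - 3457235*√1829/67673) = -3415209/(-2893885 - 3457235*√1829/67673)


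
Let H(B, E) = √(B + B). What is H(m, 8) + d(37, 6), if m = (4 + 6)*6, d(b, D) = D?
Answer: 6 + 2*√30 ≈ 16.954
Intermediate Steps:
m = 60 (m = 10*6 = 60)
H(B, E) = √2*√B (H(B, E) = √(2*B) = √2*√B)
H(m, 8) + d(37, 6) = √2*√60 + 6 = √2*(2*√15) + 6 = 2*√30 + 6 = 6 + 2*√30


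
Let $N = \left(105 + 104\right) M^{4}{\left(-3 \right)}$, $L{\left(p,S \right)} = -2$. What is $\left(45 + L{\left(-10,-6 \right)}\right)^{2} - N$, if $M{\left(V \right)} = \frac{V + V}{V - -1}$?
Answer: $-15080$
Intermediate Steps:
$M{\left(V \right)} = \frac{2 V}{1 + V}$ ($M{\left(V \right)} = \frac{2 V}{V + 1} = \frac{2 V}{1 + V}$)
$N = 16929$ ($N = \left(105 + 104\right) \left(2 \left(-3\right) \frac{1}{1 - 3}\right)^{4} = 209 \left(2 \left(-3\right) \frac{1}{-2}\right)^{4} = 209 \left(2 \left(-3\right) \left(- \frac{1}{2}\right)\right)^{4} = 209 \cdot 3^{4} = 209 \cdot 81 = 16929$)
$\left(45 + L{\left(-10,-6 \right)}\right)^{2} - N = \left(45 - 2\right)^{2} - 16929 = 43^{2} - 16929 = 1849 - 16929 = -15080$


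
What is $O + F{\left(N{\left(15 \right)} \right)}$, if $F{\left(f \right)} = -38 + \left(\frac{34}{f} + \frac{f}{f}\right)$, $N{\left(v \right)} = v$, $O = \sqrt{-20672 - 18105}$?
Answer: $- \frac{521}{15} + i \sqrt{38777} \approx -34.733 + 196.92 i$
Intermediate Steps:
$O = i \sqrt{38777}$ ($O = \sqrt{-38777} = i \sqrt{38777} \approx 196.92 i$)
$F{\left(f \right)} = -37 + \frac{34}{f}$ ($F{\left(f \right)} = -38 + \left(\frac{34}{f} + 1\right) = -38 + \left(1 + \frac{34}{f}\right) = -37 + \frac{34}{f}$)
$O + F{\left(N{\left(15 \right)} \right)} = i \sqrt{38777} - \left(37 - \frac{34}{15}\right) = i \sqrt{38777} + \left(-37 + 34 \cdot \frac{1}{15}\right) = i \sqrt{38777} + \left(-37 + \frac{34}{15}\right) = i \sqrt{38777} - \frac{521}{15} = - \frac{521}{15} + i \sqrt{38777}$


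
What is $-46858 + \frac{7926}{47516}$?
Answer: $- \frac{1113248401}{23758} \approx -46858.0$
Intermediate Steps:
$-46858 + \frac{7926}{47516} = -46858 + 7926 \cdot \frac{1}{47516} = -46858 + \frac{3963}{23758} = - \frac{1113248401}{23758}$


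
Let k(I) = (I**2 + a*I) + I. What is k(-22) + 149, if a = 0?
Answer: 611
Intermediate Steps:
k(I) = I + I**2 (k(I) = (I**2 + 0*I) + I = (I**2 + 0) + I = I**2 + I = I + I**2)
k(-22) + 149 = -22*(1 - 22) + 149 = -22*(-21) + 149 = 462 + 149 = 611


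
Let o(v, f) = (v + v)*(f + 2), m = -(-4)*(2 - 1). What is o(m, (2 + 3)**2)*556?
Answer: 120096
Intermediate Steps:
m = 4 (m = -(-4) = -1*(-4) = 4)
o(v, f) = 2*v*(2 + f) (o(v, f) = (2*v)*(2 + f) = 2*v*(2 + f))
o(m, (2 + 3)**2)*556 = (2*4*(2 + (2 + 3)**2))*556 = (2*4*(2 + 5**2))*556 = (2*4*(2 + 25))*556 = (2*4*27)*556 = 216*556 = 120096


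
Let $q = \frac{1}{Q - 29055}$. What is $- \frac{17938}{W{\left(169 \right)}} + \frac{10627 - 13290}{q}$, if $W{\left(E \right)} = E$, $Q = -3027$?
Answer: $\frac{14438389916}{169} \approx 8.5434 \cdot 10^{7}$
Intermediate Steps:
$q = - \frac{1}{32082}$ ($q = \frac{1}{-3027 - 29055} = \frac{1}{-32082} = - \frac{1}{32082} \approx -3.117 \cdot 10^{-5}$)
$- \frac{17938}{W{\left(169 \right)}} + \frac{10627 - 13290}{q} = - \frac{17938}{169} + \frac{10627 - 13290}{- \frac{1}{32082}} = \left(-17938\right) \frac{1}{169} - -85434366 = - \frac{17938}{169} + 85434366 = \frac{14438389916}{169}$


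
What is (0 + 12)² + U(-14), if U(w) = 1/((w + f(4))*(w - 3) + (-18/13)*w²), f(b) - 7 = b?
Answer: 412547/2865 ≈ 144.00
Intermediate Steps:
f(b) = 7 + b
U(w) = 1/(-18*w²/13 + (-3 + w)*(11 + w)) (U(w) = 1/((w + (7 + 4))*(w - 3) + (-18/13)*w²) = 1/((w + 11)*(-3 + w) + (-18*1/13)*w²) = 1/((11 + w)*(-3 + w) - 18*w²/13) = 1/((-3 + w)*(11 + w) - 18*w²/13) = 1/(-18*w²/13 + (-3 + w)*(11 + w)))
(0 + 12)² + U(-14) = (0 + 12)² - 13/(429 - 104*(-14) + 5*(-14)²) = 12² - 13/(429 + 1456 + 5*196) = 144 - 13/(429 + 1456 + 980) = 144 - 13/2865 = 412547/2865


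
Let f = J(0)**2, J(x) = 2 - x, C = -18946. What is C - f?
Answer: -18950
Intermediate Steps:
f = 4 (f = (2 - 1*0)**2 = (2 + 0)**2 = 2**2 = 4)
C - f = -18946 - 1*4 = -18946 - 4 = -18950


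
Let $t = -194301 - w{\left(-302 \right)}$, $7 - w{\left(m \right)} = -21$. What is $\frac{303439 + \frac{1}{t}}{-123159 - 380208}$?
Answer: $- \frac{19655665810}{32606268581} \approx -0.60282$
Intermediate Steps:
$w{\left(m \right)} = 28$ ($w{\left(m \right)} = 7 - -21 = 7 + 21 = 28$)
$t = -194329$ ($t = -194301 - 28 = -194329$)
$\frac{303439 + \frac{1}{t}}{-123159 - 380208} = \frac{303439 + \frac{1}{-194329}}{-123159 - 380208} = \frac{303439 - \frac{1}{194329}}{-503367} = \frac{58966997430}{194329} \left(- \frac{1}{503367}\right) = - \frac{19655665810}{32606268581}$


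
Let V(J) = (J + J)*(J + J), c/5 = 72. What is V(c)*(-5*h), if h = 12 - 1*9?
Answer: -7776000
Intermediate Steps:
c = 360 (c = 5*72 = 360)
h = 3 (h = 12 - 9 = 3)
V(J) = 4*J**2 (V(J) = (2*J)*(2*J) = 4*J**2)
V(c)*(-5*h) = (4*360**2)*(-5*3) = (4*129600)*(-15) = 518400*(-15) = -7776000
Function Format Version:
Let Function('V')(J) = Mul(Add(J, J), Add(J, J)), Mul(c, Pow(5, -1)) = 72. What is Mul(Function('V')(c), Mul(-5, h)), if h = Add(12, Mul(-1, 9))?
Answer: -7776000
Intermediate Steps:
c = 360 (c = Mul(5, 72) = 360)
h = 3 (h = Add(12, -9) = 3)
Function('V')(J) = Mul(4, Pow(J, 2)) (Function('V')(J) = Mul(Mul(2, J), Mul(2, J)) = Mul(4, Pow(J, 2)))
Mul(Function('V')(c), Mul(-5, h)) = Mul(Mul(4, Pow(360, 2)), Mul(-5, 3)) = Mul(Mul(4, 129600), -15) = Mul(518400, -15) = -7776000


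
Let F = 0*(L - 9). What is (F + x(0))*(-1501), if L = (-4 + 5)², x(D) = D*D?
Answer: 0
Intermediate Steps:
x(D) = D²
L = 1 (L = 1² = 1)
F = 0 (F = 0*(1 - 9) = 0*(-8) = 0)
(F + x(0))*(-1501) = (0 + 0²)*(-1501) = (0 + 0)*(-1501) = 0*(-1501) = 0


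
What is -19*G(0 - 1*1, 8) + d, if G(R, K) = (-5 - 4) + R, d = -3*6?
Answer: 172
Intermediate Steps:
d = -18
G(R, K) = -9 + R
-19*G(0 - 1*1, 8) + d = -19*(-9 + (0 - 1*1)) - 18 = -19*(-9 + (0 - 1)) - 18 = -19*(-9 - 1) - 18 = -19*(-10) - 18 = 190 - 18 = 172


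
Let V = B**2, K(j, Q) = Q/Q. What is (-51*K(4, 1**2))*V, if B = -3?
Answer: -459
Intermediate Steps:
K(j, Q) = 1
V = 9 (V = (-3)**2 = 9)
(-51*K(4, 1**2))*V = -51*1*9 = -51*9 = -459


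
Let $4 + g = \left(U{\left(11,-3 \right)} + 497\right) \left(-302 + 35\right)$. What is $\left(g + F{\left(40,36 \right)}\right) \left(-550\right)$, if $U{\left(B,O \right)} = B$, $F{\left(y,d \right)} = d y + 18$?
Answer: $73800100$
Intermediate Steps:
$F{\left(y,d \right)} = 18 + d y$
$g = -135640$ ($g = -4 + \left(11 + 497\right) \left(-302 + 35\right) = -4 + 508 \left(-267\right) = -4 - 135636 = -135640$)
$\left(g + F{\left(40,36 \right)}\right) \left(-550\right) = \left(-135640 + \left(18 + 36 \cdot 40\right)\right) \left(-550\right) = \left(-135640 + \left(18 + 1440\right)\right) \left(-550\right) = \left(-135640 + 1458\right) \left(-550\right) = \left(-134182\right) \left(-550\right) = 73800100$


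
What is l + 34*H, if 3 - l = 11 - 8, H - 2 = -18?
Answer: -544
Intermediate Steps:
H = -16 (H = 2 - 18 = -16)
l = 0 (l = 3 - (11 - 8) = 3 - 1*3 = 3 - 3 = 0)
l + 34*H = 0 + 34*(-16) = 0 - 544 = -544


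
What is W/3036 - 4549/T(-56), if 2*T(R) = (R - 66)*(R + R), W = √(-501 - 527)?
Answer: -4549/6832 + I*√257/1518 ≈ -0.66584 + 0.010561*I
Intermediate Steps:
W = 2*I*√257 (W = √(-1028) = 2*I*√257 ≈ 32.062*I)
T(R) = R*(-66 + R) (T(R) = ((R - 66)*(R + R))/2 = ((-66 + R)*(2*R))/2 = (2*R*(-66 + R))/2 = R*(-66 + R))
W/3036 - 4549/T(-56) = (2*I*√257)/3036 - 4549*(-1/(56*(-66 - 56))) = (2*I*√257)*(1/3036) - 4549/((-56*(-122))) = I*√257/1518 - 4549/6832 = -4549/6832 + I*√257/1518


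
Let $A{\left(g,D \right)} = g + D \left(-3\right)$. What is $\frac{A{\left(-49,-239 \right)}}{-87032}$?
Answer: $- \frac{167}{21758} \approx -0.0076753$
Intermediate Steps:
$A{\left(g,D \right)} = g - 3 D$
$\frac{A{\left(-49,-239 \right)}}{-87032} = \frac{-49 - -717}{-87032} = \left(-49 + 717\right) \left(- \frac{1}{87032}\right) = 668 \left(- \frac{1}{87032}\right) = - \frac{167}{21758}$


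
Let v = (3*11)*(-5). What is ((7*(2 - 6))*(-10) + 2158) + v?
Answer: 2273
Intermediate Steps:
v = -165 (v = 33*(-5) = -165)
((7*(2 - 6))*(-10) + 2158) + v = ((7*(2 - 6))*(-10) + 2158) - 165 = ((7*(-4))*(-10) + 2158) - 165 = (-28*(-10) + 2158) - 165 = (280 + 2158) - 165 = 2438 - 165 = 2273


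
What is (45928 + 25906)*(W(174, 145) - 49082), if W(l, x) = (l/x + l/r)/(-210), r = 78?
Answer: -3437613622513/975 ≈ -3.5258e+9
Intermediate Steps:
W(l, x) = -l/16380 - l/(210*x) (W(l, x) = (l/x + l/78)/(-210) = (l/x + l*(1/78))*(-1/210) = (l/x + l/78)*(-1/210) = (l/78 + l/x)*(-1/210) = -l/16380 - l/(210*x))
(45928 + 25906)*(W(174, 145) - 49082) = (45928 + 25906)*(-1/16380*174*(78 + 145)/145 - 49082) = 71834*(-1/16380*174*1/145*223 - 49082) = 71834*(-223/13650 - 49082) = 71834*(-669969523/13650) = -3437613622513/975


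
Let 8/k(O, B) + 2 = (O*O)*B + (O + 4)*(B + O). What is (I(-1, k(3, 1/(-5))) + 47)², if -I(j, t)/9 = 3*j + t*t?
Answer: 200197184356/38950081 ≈ 5139.8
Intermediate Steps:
k(O, B) = 8/(-2 + B*O² + (4 + O)*(B + O)) (k(O, B) = 8/(-2 + ((O*O)*B + (O + 4)*(B + O))) = 8/(-2 + (O²*B + (4 + O)*(B + O))) = 8/(-2 + (B*O² + (4 + O)*(B + O))) = 8/(-2 + B*O² + (4 + O)*(B + O)))
I(j, t) = -27*j - 9*t² (I(j, t) = -9*(3*j + t*t) = -9*(3*j + t²) = -9*(t² + 3*j) = -27*j - 9*t²)
(I(-1, k(3, 1/(-5))) + 47)² = ((-27*(-1) - 9*64/(-2 + 3² + 4/(-5) + 4*3 + 3/(-5) + 3²/(-5))²) + 47)² = ((27 - 9*64/(-2 + 9 + 4*(-⅕) + 12 - ⅕*3 - ⅕*9)²) + 47)² = ((27 - 9*64/(-2 + 9 - ⅘ + 12 - ⅗ - 9/5)²) + 47)² = ((27 - 9*(8/(79/5))²) + 47)² = ((27 - 9*(8*(5/79))²) + 47)² = ((27 - 9*(40/79)²) + 47)² = ((27 - 9*1600/6241) + 47)² = ((27 - 14400/6241) + 47)² = (154107/6241 + 47)² = (447434/6241)² = 200197184356/38950081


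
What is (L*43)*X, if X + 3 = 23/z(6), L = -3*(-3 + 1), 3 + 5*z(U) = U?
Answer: 9116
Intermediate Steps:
z(U) = -⅗ + U/5
L = 6 (L = -3*(-2) = 6)
X = 106/3 (X = -3 + 23/(-⅗ + (⅕)*6) = -3 + 23/(-⅗ + 6/5) = -3 + 23/(⅗) = -3 + 23*(5/3) = -3 + 115/3 = 106/3 ≈ 35.333)
(L*43)*X = (6*43)*(106/3) = 258*(106/3) = 9116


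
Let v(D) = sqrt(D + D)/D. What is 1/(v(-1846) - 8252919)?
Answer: -7617444237/62866150274977804 + I*sqrt(923)/62866150274977804 ≈ -1.2117e-7 + 4.8326e-16*I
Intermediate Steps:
v(D) = sqrt(2)/sqrt(D) (v(D) = sqrt(2*D)/D = (sqrt(2)*sqrt(D))/D = sqrt(2)/sqrt(D))
1/(v(-1846) - 8252919) = 1/(sqrt(2)/sqrt(-1846) - 8252919) = 1/(sqrt(2)*(-I*sqrt(1846)/1846) - 8252919) = 1/(-I*sqrt(923)/923 - 8252919) = 1/(-8252919 - I*sqrt(923)/923)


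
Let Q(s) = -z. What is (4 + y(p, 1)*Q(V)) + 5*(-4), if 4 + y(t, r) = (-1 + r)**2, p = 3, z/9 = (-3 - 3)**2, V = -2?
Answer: 1280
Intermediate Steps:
z = 324 (z = 9*(-3 - 3)**2 = 9*(-6)**2 = 9*36 = 324)
Q(s) = -324 (Q(s) = -1*324 = -324)
y(t, r) = -4 + (-1 + r)**2
(4 + y(p, 1)*Q(V)) + 5*(-4) = (4 + (-4 + (-1 + 1)**2)*(-324)) + 5*(-4) = (4 + (-4 + 0**2)*(-324)) - 20 = (4 + (-4 + 0)*(-324)) - 20 = (4 - 4*(-324)) - 20 = (4 + 1296) - 20 = 1300 - 20 = 1280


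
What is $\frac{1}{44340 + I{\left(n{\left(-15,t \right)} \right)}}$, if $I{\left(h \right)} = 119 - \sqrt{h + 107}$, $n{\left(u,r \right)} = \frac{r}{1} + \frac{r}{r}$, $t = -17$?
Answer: $\frac{44459}{1976602590} + \frac{\sqrt{91}}{1976602590} \approx 2.2497 \cdot 10^{-5}$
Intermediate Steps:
$n{\left(u,r \right)} = 1 + r$ ($n{\left(u,r \right)} = r 1 + 1 = r + 1 = 1 + r$)
$I{\left(h \right)} = 119 - \sqrt{107 + h}$
$\frac{1}{44340 + I{\left(n{\left(-15,t \right)} \right)}} = \frac{1}{44340 + \left(119 - \sqrt{107 + \left(1 - 17\right)}\right)} = \frac{1}{44340 + \left(119 - \sqrt{107 - 16}\right)} = \frac{1}{44340 + \left(119 - \sqrt{91}\right)} = \frac{1}{44459 - \sqrt{91}}$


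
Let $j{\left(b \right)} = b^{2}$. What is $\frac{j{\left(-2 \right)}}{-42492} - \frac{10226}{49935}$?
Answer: $- \frac{12075637}{58939945} \approx -0.20488$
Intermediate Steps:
$\frac{j{\left(-2 \right)}}{-42492} - \frac{10226}{49935} = \frac{\left(-2\right)^{2}}{-42492} - \frac{10226}{49935} = 4 \left(- \frac{1}{42492}\right) - \frac{10226}{49935} = - \frac{1}{10623} - \frac{10226}{49935} = - \frac{12075637}{58939945}$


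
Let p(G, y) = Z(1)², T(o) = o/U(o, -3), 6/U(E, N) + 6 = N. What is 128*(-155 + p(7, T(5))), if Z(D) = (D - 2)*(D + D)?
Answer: -19328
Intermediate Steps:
U(E, N) = 6/(-6 + N)
Z(D) = 2*D*(-2 + D) (Z(D) = (-2 + D)*(2*D) = 2*D*(-2 + D))
T(o) = -3*o/2 (T(o) = o/((6/(-6 - 3))) = o/((6/(-9))) = o/((6*(-⅑))) = o/(-⅔) = o*(-3/2) = -3*o/2)
p(G, y) = 4 (p(G, y) = (2*1*(-2 + 1))² = (2*1*(-1))² = (-2)² = 4)
128*(-155 + p(7, T(5))) = 128*(-155 + 4) = 128*(-151) = -19328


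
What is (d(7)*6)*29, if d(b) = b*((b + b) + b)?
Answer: 25578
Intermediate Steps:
d(b) = 3*b² (d(b) = b*(2*b + b) = b*(3*b) = 3*b²)
(d(7)*6)*29 = ((3*7²)*6)*29 = ((3*49)*6)*29 = (147*6)*29 = 882*29 = 25578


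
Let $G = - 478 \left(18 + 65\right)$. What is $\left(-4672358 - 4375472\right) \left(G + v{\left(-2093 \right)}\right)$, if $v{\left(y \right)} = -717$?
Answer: $365450901530$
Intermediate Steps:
$G = -39674$ ($G = \left(-478\right) 83 = -39674$)
$\left(-4672358 - 4375472\right) \left(G + v{\left(-2093 \right)}\right) = \left(-4672358 - 4375472\right) \left(-39674 - 717\right) = \left(-9047830\right) \left(-40391\right) = 365450901530$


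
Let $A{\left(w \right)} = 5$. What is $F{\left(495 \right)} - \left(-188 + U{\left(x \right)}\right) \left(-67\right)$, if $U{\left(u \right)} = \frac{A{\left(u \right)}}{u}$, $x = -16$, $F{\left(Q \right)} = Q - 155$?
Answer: $- \frac{196431}{16} \approx -12277.0$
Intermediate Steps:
$F{\left(Q \right)} = -155 + Q$
$U{\left(u \right)} = \frac{5}{u}$
$F{\left(495 \right)} - \left(-188 + U{\left(x \right)}\right) \left(-67\right) = \left(-155 + 495\right) - \left(-188 + \frac{5}{-16}\right) \left(-67\right) = 340 - \left(-188 + 5 \left(- \frac{1}{16}\right)\right) \left(-67\right) = 340 - \left(-188 - \frac{5}{16}\right) \left(-67\right) = 340 - \left(- \frac{3013}{16}\right) \left(-67\right) = 340 - \frac{201871}{16} = - \frac{196431}{16}$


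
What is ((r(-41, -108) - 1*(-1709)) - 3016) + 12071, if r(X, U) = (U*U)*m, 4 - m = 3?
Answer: 22428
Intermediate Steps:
m = 1 (m = 4 - 1*3 = 4 - 3 = 1)
r(X, U) = U**2 (r(X, U) = (U*U)*1 = U**2*1 = U**2)
((r(-41, -108) - 1*(-1709)) - 3016) + 12071 = (((-108)**2 - 1*(-1709)) - 3016) + 12071 = ((11664 + 1709) - 3016) + 12071 = (13373 - 3016) + 12071 = 10357 + 12071 = 22428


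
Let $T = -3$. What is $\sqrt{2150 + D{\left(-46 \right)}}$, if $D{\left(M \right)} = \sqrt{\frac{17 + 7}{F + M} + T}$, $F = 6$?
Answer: $\frac{\sqrt{53750 + 15 i \sqrt{10}}}{5} \approx 46.368 + 0.02046 i$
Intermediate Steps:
$D{\left(M \right)} = \sqrt{-3 + \frac{24}{6 + M}}$ ($D{\left(M \right)} = \sqrt{\frac{17 + 7}{6 + M} - 3} = \sqrt{\frac{24}{6 + M} - 3} = \sqrt{-3 + \frac{24}{6 + M}}$)
$\sqrt{2150 + D{\left(-46 \right)}} = \sqrt{2150 + \sqrt{3} \sqrt{\frac{2 - -46}{6 - 46}}} = \sqrt{2150 + \sqrt{3} \sqrt{\frac{2 + 46}{-40}}} = \sqrt{2150 + \sqrt{3} \sqrt{\left(- \frac{1}{40}\right) 48}} = \sqrt{2150 + \sqrt{3} \sqrt{- \frac{6}{5}}} = \sqrt{2150 + \sqrt{3} \frac{i \sqrt{30}}{5}} = \sqrt{2150 + \frac{3 i \sqrt{10}}{5}}$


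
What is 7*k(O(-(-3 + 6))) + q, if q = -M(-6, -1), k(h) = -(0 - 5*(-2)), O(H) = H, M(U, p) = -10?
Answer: -60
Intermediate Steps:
k(h) = -10 (k(h) = -(0 + 10) = -1*10 = -10)
q = 10 (q = -1*(-10) = 10)
7*k(O(-(-3 + 6))) + q = 7*(-10) + 10 = -70 + 10 = -60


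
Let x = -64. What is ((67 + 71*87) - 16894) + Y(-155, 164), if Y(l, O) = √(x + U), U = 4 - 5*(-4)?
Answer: -10650 + 2*I*√10 ≈ -10650.0 + 6.3246*I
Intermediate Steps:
U = 24 (U = 4 + 20 = 24)
Y(l, O) = 2*I*√10 (Y(l, O) = √(-64 + 24) = √(-40) = 2*I*√10)
((67 + 71*87) - 16894) + Y(-155, 164) = ((67 + 71*87) - 16894) + 2*I*√10 = ((67 + 6177) - 16894) + 2*I*√10 = (6244 - 16894) + 2*I*√10 = -10650 + 2*I*√10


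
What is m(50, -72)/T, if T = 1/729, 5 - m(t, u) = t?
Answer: -32805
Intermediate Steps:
m(t, u) = 5 - t
T = 1/729 ≈ 0.0013717
m(50, -72)/T = (5 - 1*50)/(1/729) = (5 - 50)*729 = -45*729 = -32805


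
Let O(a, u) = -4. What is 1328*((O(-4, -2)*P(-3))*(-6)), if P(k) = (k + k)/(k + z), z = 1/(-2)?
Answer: 382464/7 ≈ 54638.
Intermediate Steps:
z = -1/2 ≈ -0.50000
P(k) = 2*k/(-1/2 + k) (P(k) = (k + k)/(k - 1/2) = (2*k)/(-1/2 + k) = 2*k/(-1/2 + k))
1328*((O(-4, -2)*P(-3))*(-6)) = 1328*(-16*(-3)/(-1 + 2*(-3))*(-6)) = 1328*(-16*(-3)/(-1 - 6)*(-6)) = 1328*(-16*(-3)/(-7)*(-6)) = 1328*(-16*(-3)*(-1)/7*(-6)) = 1328*(-4*12/7*(-6)) = 1328*(-48/7*(-6)) = 1328*(288/7) = 382464/7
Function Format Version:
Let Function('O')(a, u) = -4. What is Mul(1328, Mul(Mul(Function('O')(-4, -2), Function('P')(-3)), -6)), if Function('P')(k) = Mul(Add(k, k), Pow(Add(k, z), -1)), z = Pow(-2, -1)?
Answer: Rational(382464, 7) ≈ 54638.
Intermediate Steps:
z = Rational(-1, 2) ≈ -0.50000
Function('P')(k) = Mul(2, k, Pow(Add(Rational(-1, 2), k), -1)) (Function('P')(k) = Mul(Add(k, k), Pow(Add(k, Rational(-1, 2)), -1)) = Mul(Mul(2, k), Pow(Add(Rational(-1, 2), k), -1)) = Mul(2, k, Pow(Add(Rational(-1, 2), k), -1)))
Mul(1328, Mul(Mul(Function('O')(-4, -2), Function('P')(-3)), -6)) = Mul(1328, Mul(Mul(-4, Mul(4, -3, Pow(Add(-1, Mul(2, -3)), -1))), -6)) = Mul(1328, Mul(Mul(-4, Mul(4, -3, Pow(Add(-1, -6), -1))), -6)) = Mul(1328, Mul(Mul(-4, Mul(4, -3, Pow(-7, -1))), -6)) = Mul(1328, Mul(Mul(-4, Mul(4, -3, Rational(-1, 7))), -6)) = Mul(1328, Mul(Mul(-4, Rational(12, 7)), -6)) = Mul(1328, Mul(Rational(-48, 7), -6)) = Mul(1328, Rational(288, 7)) = Rational(382464, 7)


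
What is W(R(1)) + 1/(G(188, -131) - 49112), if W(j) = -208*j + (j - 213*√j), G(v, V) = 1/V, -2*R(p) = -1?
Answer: -1331770573/12867346 - 213*√2/2 ≈ -254.11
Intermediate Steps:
R(p) = ½ (R(p) = -½*(-1) = ½)
W(j) = -213*√j - 207*j
W(R(1)) + 1/(G(188, -131) - 49112) = (-213*√2/2 - 207*½) + 1/(1/(-131) - 49112) = (-213*√2/2 - 207/2) + 1/(-1/131 - 49112) = (-213*√2/2 - 207/2) + 1/(-6433673/131) = (-207/2 - 213*√2/2) - 131/6433673 = -1331770573/12867346 - 213*√2/2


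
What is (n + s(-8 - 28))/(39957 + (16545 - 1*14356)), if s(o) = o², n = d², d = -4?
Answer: 656/21073 ≈ 0.031130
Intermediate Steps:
n = 16 (n = (-4)² = 16)
(n + s(-8 - 28))/(39957 + (16545 - 1*14356)) = (16 + (-8 - 28)²)/(39957 + (16545 - 1*14356)) = (16 + (-36)²)/(39957 + (16545 - 14356)) = (16 + 1296)/(39957 + 2189) = 1312/42146 = 1312*(1/42146) = 656/21073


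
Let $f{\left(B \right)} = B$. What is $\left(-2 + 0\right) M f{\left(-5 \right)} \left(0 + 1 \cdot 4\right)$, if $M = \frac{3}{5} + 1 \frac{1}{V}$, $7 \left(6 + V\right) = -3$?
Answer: $\frac{160}{9} \approx 17.778$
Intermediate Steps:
$V = - \frac{45}{7}$ ($V = -6 + \frac{1}{7} \left(-3\right) = -6 - \frac{3}{7} = - \frac{45}{7} \approx -6.4286$)
$M = \frac{4}{9}$ ($M = \frac{3}{5} + 1 \frac{1}{- \frac{45}{7}} = 3 \cdot \frac{1}{5} + 1 \left(- \frac{7}{45}\right) = \frac{3}{5} - \frac{7}{45} = \frac{4}{9} \approx 0.44444$)
$\left(-2 + 0\right) M f{\left(-5 \right)} \left(0 + 1 \cdot 4\right) = \left(-2 + 0\right) \frac{4}{9} \left(-5\right) \left(0 + 1 \cdot 4\right) = \left(-2\right) \frac{4}{9} \left(-5\right) \left(0 + 4\right) = \left(- \frac{8}{9}\right) \left(-5\right) 4 = \frac{40}{9} \cdot 4 = \frac{160}{9}$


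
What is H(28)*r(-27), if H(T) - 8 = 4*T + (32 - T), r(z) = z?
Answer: -3348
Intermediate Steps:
H(T) = 40 + 3*T (H(T) = 8 + (4*T + (32 - T)) = 8 + (32 + 3*T) = 40 + 3*T)
H(28)*r(-27) = (40 + 3*28)*(-27) = (40 + 84)*(-27) = 124*(-27) = -3348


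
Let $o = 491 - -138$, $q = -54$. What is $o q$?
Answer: $-33966$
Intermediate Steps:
$o = 629$ ($o = 491 + 138 = 629$)
$o q = 629 \left(-54\right) = -33966$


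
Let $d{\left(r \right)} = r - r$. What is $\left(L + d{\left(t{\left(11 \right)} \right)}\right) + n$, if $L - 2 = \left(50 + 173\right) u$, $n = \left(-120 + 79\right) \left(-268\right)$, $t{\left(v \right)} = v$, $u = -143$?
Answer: $-20899$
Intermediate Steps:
$d{\left(r \right)} = 0$
$n = 10988$ ($n = \left(-41\right) \left(-268\right) = 10988$)
$L = -31887$ ($L = 2 + \left(50 + 173\right) \left(-143\right) = 2 + 223 \left(-143\right) = 2 - 31889 = -31887$)
$\left(L + d{\left(t{\left(11 \right)} \right)}\right) + n = \left(-31887 + 0\right) + 10988 = -31887 + 10988 = -20899$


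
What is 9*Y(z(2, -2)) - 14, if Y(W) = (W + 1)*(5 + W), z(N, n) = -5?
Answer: -14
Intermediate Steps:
Y(W) = (1 + W)*(5 + W)
9*Y(z(2, -2)) - 14 = 9*(5 + (-5)² + 6*(-5)) - 14 = 9*(5 + 25 - 30) - 14 = 9*0 - 14 = 0 - 14 = -14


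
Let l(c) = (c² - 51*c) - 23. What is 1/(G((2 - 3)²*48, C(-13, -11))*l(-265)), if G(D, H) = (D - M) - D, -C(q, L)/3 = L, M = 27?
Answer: -1/2260359 ≈ -4.4241e-7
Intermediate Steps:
C(q, L) = -3*L
l(c) = -23 + c² - 51*c
G(D, H) = -27 (G(D, H) = (D - 1*27) - D = (D - 27) - D = (-27 + D) - D = -27)
1/(G((2 - 3)²*48, C(-13, -11))*l(-265)) = 1/((-27)*(-23 + (-265)² - 51*(-265))) = -1/(27*(-23 + 70225 + 13515)) = -1/27/83717 = -1/27*1/83717 = -1/2260359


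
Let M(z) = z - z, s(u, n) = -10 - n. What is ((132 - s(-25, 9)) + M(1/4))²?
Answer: 22801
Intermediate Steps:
M(z) = 0
((132 - s(-25, 9)) + M(1/4))² = ((132 - (-10 - 1*9)) + 0)² = ((132 - (-10 - 9)) + 0)² = ((132 - 1*(-19)) + 0)² = ((132 + 19) + 0)² = (151 + 0)² = 151² = 22801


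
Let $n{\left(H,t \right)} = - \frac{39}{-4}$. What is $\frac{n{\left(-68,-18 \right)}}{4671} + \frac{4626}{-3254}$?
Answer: $- \frac{14384213}{10132956} \approx -1.4195$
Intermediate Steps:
$n{\left(H,t \right)} = \frac{39}{4}$ ($n{\left(H,t \right)} = \left(-39\right) \left(- \frac{1}{4}\right) = \frac{39}{4}$)
$\frac{n{\left(-68,-18 \right)}}{4671} + \frac{4626}{-3254} = \frac{39}{4 \cdot 4671} + \frac{4626}{-3254} = \frac{39}{4} \cdot \frac{1}{4671} + 4626 \left(- \frac{1}{3254}\right) = \frac{13}{6228} - \frac{2313}{1627} = - \frac{14384213}{10132956}$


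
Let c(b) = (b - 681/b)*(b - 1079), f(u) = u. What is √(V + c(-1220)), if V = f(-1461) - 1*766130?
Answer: 3*√84173390345/610 ≈ 1426.9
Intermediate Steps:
c(b) = (-1079 + b)*(b - 681/b) (c(b) = (b - 681/b)*(-1079 + b) = (-1079 + b)*(b - 681/b))
V = -767591 (V = -1461 - 1*766130 = -1461 - 766130 = -767591)
√(V + c(-1220)) = √(-767591 + (-681 + (-1220)² - 1079*(-1220) + 734799/(-1220))) = √(-767591 + (-681 + 1488400 + 1316380 + 734799*(-1/1220))) = √(-767591 + (-681 + 1488400 + 1316380 - 734799/1220)) = √(-767591 + 3420265981/1220) = √(2483804961/1220) = 3*√84173390345/610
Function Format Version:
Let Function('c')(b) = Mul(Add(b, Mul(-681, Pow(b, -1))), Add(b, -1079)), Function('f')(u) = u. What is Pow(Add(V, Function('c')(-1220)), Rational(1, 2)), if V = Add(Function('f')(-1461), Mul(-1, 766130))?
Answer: Mul(Rational(3, 610), Pow(84173390345, Rational(1, 2))) ≈ 1426.9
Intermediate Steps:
Function('c')(b) = Mul(Add(-1079, b), Add(b, Mul(-681, Pow(b, -1)))) (Function('c')(b) = Mul(Add(b, Mul(-681, Pow(b, -1))), Add(-1079, b)) = Mul(Add(-1079, b), Add(b, Mul(-681, Pow(b, -1)))))
V = -767591 (V = Add(-1461, Mul(-1, 766130)) = Add(-1461, -766130) = -767591)
Pow(Add(V, Function('c')(-1220)), Rational(1, 2)) = Pow(Add(-767591, Add(-681, Pow(-1220, 2), Mul(-1079, -1220), Mul(734799, Pow(-1220, -1)))), Rational(1, 2)) = Pow(Add(-767591, Add(-681, 1488400, 1316380, Mul(734799, Rational(-1, 1220)))), Rational(1, 2)) = Pow(Add(-767591, Add(-681, 1488400, 1316380, Rational(-734799, 1220))), Rational(1, 2)) = Pow(Add(-767591, Rational(3420265981, 1220)), Rational(1, 2)) = Pow(Rational(2483804961, 1220), Rational(1, 2)) = Mul(Rational(3, 610), Pow(84173390345, Rational(1, 2)))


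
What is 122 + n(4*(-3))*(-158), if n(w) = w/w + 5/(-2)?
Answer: 359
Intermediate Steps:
n(w) = -3/2 (n(w) = 1 + 5*(-½) = 1 - 5/2 = -3/2)
122 + n(4*(-3))*(-158) = 122 - 3/2*(-158) = 122 + 237 = 359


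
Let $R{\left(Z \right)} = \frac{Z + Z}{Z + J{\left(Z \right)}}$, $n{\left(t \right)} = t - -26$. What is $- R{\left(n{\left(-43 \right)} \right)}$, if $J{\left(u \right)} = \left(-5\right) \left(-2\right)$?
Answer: $- \frac{34}{7} \approx -4.8571$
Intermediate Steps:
$J{\left(u \right)} = 10$
$n{\left(t \right)} = 26 + t$ ($n{\left(t \right)} = t + 26 = 26 + t$)
$R{\left(Z \right)} = \frac{2 Z}{10 + Z}$ ($R{\left(Z \right)} = \frac{Z + Z}{Z + 10} = \frac{2 Z}{10 + Z}$)
$- R{\left(n{\left(-43 \right)} \right)} = - \frac{2 \left(26 - 43\right)}{10 + \left(26 - 43\right)} = - \frac{2 \left(-17\right)}{10 - 17} = - \frac{2 \left(-17\right)}{-7} = - \frac{2 \left(-17\right) \left(-1\right)}{7} = \left(-1\right) \frac{34}{7} = - \frac{34}{7}$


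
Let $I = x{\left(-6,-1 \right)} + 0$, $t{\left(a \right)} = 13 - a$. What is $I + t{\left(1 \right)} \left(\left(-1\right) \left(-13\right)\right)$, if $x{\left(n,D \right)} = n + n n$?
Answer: $186$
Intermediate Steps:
$x{\left(n,D \right)} = n + n^{2}$
$I = 30$ ($I = - 6 \left(1 - 6\right) + 0 = \left(-6\right) \left(-5\right) + 0 = 30 + 0 = 30$)
$I + t{\left(1 \right)} \left(\left(-1\right) \left(-13\right)\right) = 30 + \left(13 - 1\right) \left(\left(-1\right) \left(-13\right)\right) = 30 + \left(13 - 1\right) 13 = 30 + 12 \cdot 13 = 30 + 156 = 186$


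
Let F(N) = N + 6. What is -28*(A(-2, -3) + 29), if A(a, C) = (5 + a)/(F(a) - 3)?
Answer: -896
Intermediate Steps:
F(N) = 6 + N
A(a, C) = (5 + a)/(3 + a) (A(a, C) = (5 + a)/((6 + a) - 3) = (5 + a)/(3 + a))
-28*(A(-2, -3) + 29) = -28*((5 - 2)/(3 - 2) + 29) = -28*(3/1 + 29) = -28*(1*3 + 29) = -28*(3 + 29) = -28*32 = -896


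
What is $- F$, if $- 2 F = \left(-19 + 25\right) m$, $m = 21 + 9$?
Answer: $90$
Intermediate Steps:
$m = 30$
$F = -90$ ($F = - \frac{\left(-19 + 25\right) 30}{2} = - \frac{6 \cdot 30}{2} = \left(- \frac{1}{2}\right) 180 = -90$)
$- F = \left(-1\right) \left(-90\right) = 90$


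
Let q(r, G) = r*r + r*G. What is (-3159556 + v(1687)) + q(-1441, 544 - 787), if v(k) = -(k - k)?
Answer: -732912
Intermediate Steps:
v(k) = 0 (v(k) = -1*0 = 0)
q(r, G) = r² + G*r
(-3159556 + v(1687)) + q(-1441, 544 - 787) = (-3159556 + 0) - 1441*((544 - 787) - 1441) = -3159556 - 1441*(-243 - 1441) = -3159556 - 1441*(-1684) = -3159556 + 2426644 = -732912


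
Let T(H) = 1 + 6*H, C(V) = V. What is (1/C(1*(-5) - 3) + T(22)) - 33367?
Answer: -265873/8 ≈ -33234.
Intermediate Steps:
(1/C(1*(-5) - 3) + T(22)) - 33367 = (1/(1*(-5) - 3) + (1 + 6*22)) - 33367 = (1/(-5 - 3) + (1 + 132)) - 33367 = (1/(-8) + 133) - 33367 = (-⅛ + 133) - 33367 = 1063/8 - 33367 = -265873/8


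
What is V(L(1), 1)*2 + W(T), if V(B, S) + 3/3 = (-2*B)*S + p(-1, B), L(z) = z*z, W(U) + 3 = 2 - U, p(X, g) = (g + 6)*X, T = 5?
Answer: -26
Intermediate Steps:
p(X, g) = X*(6 + g) (p(X, g) = (6 + g)*X = X*(6 + g))
W(U) = -1 - U (W(U) = -3 + (2 - U) = -1 - U)
L(z) = z**2
V(B, S) = -7 - B - 2*B*S (V(B, S) = -1 + ((-2*B)*S - (6 + B)) = -1 + (-2*B*S + (-6 - B)) = -1 + (-6 - B - 2*B*S) = -7 - B - 2*B*S)
V(L(1), 1)*2 + W(T) = (-7 - 1*1**2 - 2*1**2*1)*2 + (-1 - 1*5) = (-7 - 1*1 - 2*1*1)*2 + (-1 - 5) = (-7 - 1 - 2)*2 - 6 = -10*2 - 6 = -20 - 6 = -26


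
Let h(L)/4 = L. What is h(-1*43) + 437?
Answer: 265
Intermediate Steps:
h(L) = 4*L
h(-1*43) + 437 = 4*(-1*43) + 437 = 4*(-43) + 437 = -172 + 437 = 265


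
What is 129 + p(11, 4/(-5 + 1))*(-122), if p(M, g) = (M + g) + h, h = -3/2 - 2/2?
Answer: -786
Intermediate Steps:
h = -5/2 (h = -3*½ - 2*½ = -3/2 - 1 = -5/2 ≈ -2.5000)
p(M, g) = -5/2 + M + g (p(M, g) = (M + g) - 5/2 = -5/2 + M + g)
129 + p(11, 4/(-5 + 1))*(-122) = 129 + (-5/2 + 11 + 4/(-5 + 1))*(-122) = 129 + (-5/2 + 11 + 4/(-4))*(-122) = 129 + (-5/2 + 11 - ¼*4)*(-122) = 129 + (-5/2 + 11 - 1)*(-122) = 129 + (15/2)*(-122) = 129 - 915 = -786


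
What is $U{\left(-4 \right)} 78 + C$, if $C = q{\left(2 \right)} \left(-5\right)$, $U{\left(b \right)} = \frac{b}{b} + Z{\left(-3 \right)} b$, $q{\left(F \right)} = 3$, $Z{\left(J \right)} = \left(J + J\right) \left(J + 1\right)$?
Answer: $-3681$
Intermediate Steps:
$Z{\left(J \right)} = 2 J \left(1 + J\right)$
$U{\left(b \right)} = 1 + 12 b$ ($U{\left(b \right)} = \frac{b}{b} + 2 \left(-3\right) \left(1 - 3\right) b = 1 + 2 \left(-3\right) \left(-2\right) b = 1 + 12 b$)
$C = -15$ ($C = 3 \left(-5\right) = -15$)
$U{\left(-4 \right)} 78 + C = \left(1 + 12 \left(-4\right)\right) 78 - 15 = \left(1 - 48\right) 78 - 15 = \left(-47\right) 78 - 15 = -3666 - 15 = -3681$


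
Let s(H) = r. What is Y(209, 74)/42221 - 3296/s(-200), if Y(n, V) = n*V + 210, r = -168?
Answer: 17724248/886641 ≈ 19.990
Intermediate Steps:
s(H) = -168
Y(n, V) = 210 + V*n (Y(n, V) = V*n + 210 = 210 + V*n)
Y(209, 74)/42221 - 3296/s(-200) = (210 + 74*209)/42221 - 3296/(-168) = (210 + 15466)*(1/42221) - 3296*(-1/168) = 15676*(1/42221) + 412/21 = 15676/42221 + 412/21 = 17724248/886641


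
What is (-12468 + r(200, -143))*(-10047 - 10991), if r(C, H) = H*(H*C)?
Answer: -85778910616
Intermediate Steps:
r(C, H) = C*H**2 (r(C, H) = H*(C*H) = C*H**2)
(-12468 + r(200, -143))*(-10047 - 10991) = (-12468 + 200*(-143)**2)*(-10047 - 10991) = (-12468 + 200*20449)*(-21038) = (-12468 + 4089800)*(-21038) = 4077332*(-21038) = -85778910616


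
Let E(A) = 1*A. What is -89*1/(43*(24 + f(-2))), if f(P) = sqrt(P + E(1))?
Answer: -2136/24811 + 89*I/24811 ≈ -0.086091 + 0.0035871*I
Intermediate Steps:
E(A) = A
f(P) = sqrt(1 + P) (f(P) = sqrt(P + 1) = sqrt(1 + P))
-89*1/(43*(24 + f(-2))) = -89*1/(43*(24 + sqrt(1 - 2))) = -89*1/(43*(24 + sqrt(-1))) = -(2136/24811 - 89*I/24811) = -89*(1032 - 43*I)/1066873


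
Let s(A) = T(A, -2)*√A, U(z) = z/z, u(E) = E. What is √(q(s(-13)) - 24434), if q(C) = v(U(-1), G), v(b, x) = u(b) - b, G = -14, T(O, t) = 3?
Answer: I*√24434 ≈ 156.31*I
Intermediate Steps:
U(z) = 1
s(A) = 3*√A
v(b, x) = 0 (v(b, x) = b - b = 0)
q(C) = 0
√(q(s(-13)) - 24434) = √(0 - 24434) = √(-24434) = I*√24434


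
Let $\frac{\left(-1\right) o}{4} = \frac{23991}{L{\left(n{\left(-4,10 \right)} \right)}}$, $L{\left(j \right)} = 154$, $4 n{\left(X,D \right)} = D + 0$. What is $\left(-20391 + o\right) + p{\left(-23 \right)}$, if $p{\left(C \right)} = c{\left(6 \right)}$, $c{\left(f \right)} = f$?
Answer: $- \frac{147057}{7} \approx -21008.0$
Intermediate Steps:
$n{\left(X,D \right)} = \frac{D}{4}$ ($n{\left(X,D \right)} = \frac{D + 0}{4} = \frac{D}{4}$)
$p{\left(C \right)} = 6$
$o = - \frac{4362}{7}$ ($o = - 4 \cdot \frac{23991}{154} = - 4 \cdot 23991 \cdot \frac{1}{154} = \left(-4\right) \frac{2181}{14} = - \frac{4362}{7} \approx -623.14$)
$\left(-20391 + o\right) + p{\left(-23 \right)} = \left(-20391 - \frac{4362}{7}\right) + 6 = - \frac{147099}{7} + 6 = - \frac{147057}{7}$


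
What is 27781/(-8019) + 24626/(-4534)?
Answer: -161717474/18179073 ≈ -8.8958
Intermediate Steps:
27781/(-8019) + 24626/(-4534) = 27781*(-1/8019) + 24626*(-1/4534) = -27781/8019 - 12313/2267 = -161717474/18179073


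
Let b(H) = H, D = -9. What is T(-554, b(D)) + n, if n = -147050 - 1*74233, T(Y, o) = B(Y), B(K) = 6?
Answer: -221277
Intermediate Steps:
T(Y, o) = 6
n = -221283 (n = -147050 - 74233 = -221283)
T(-554, b(D)) + n = 6 - 221283 = -221277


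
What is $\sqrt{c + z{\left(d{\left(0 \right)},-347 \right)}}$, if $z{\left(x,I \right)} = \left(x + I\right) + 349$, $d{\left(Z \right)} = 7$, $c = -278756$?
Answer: $i \sqrt{278747} \approx 527.96 i$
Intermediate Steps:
$z{\left(x,I \right)} = 349 + I + x$ ($z{\left(x,I \right)} = \left(I + x\right) + 349 = 349 + I + x$)
$\sqrt{c + z{\left(d{\left(0 \right)},-347 \right)}} = \sqrt{-278756 + \left(349 - 347 + 7\right)} = \sqrt{-278756 + 9} = \sqrt{-278747} = i \sqrt{278747}$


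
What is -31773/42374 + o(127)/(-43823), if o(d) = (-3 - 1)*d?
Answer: -1370862187/1856955802 ≈ -0.73823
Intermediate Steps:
o(d) = -4*d
-31773/42374 + o(127)/(-43823) = -31773/42374 - 4*127/(-43823) = -31773*1/42374 - 508*(-1/43823) = -31773/42374 + 508/43823 = -1370862187/1856955802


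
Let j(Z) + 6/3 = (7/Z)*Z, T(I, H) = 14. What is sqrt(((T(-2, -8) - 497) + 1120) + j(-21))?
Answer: sqrt(642) ≈ 25.338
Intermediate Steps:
j(Z) = 5 (j(Z) = -2 + (7/Z)*Z = -2 + 7 = 5)
sqrt(((T(-2, -8) - 497) + 1120) + j(-21)) = sqrt(((14 - 497) + 1120) + 5) = sqrt((-483 + 1120) + 5) = sqrt(637 + 5) = sqrt(642)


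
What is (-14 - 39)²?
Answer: 2809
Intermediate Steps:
(-14 - 39)² = (-53)² = 2809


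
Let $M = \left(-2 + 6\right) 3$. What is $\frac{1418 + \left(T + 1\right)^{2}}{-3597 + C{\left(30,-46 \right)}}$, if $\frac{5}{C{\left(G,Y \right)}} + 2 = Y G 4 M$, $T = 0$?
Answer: $- \frac{93997398}{238272479} \approx -0.3945$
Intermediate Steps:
$M = 12$ ($M = 4 \cdot 3 = 12$)
$C{\left(G,Y \right)} = \frac{5}{-2 + 48 G Y}$ ($C{\left(G,Y \right)} = \frac{5}{-2 + Y G 4 \cdot 12} = \frac{5}{-2 + G Y 4 \cdot 12} = \frac{5}{-2 + 4 G Y 12} = \frac{5}{-2 + 48 G Y}$)
$\frac{1418 + \left(T + 1\right)^{2}}{-3597 + C{\left(30,-46 \right)}} = \frac{1418 + \left(0 + 1\right)^{2}}{-3597 + \frac{5}{2 \left(-1 + 24 \cdot 30 \left(-46\right)\right)}} = \frac{1418 + 1^{2}}{-3597 + \frac{5}{2 \left(-1 - 33120\right)}} = \frac{1418 + 1}{-3597 + \frac{5}{2 \left(-33121\right)}} = \frac{1419}{-3597 + \frac{5}{2} \left(- \frac{1}{33121}\right)} = \frac{1419}{-3597 - \frac{5}{66242}} = \frac{1419}{- \frac{238272479}{66242}} = 1419 \left(- \frac{66242}{238272479}\right) = - \frac{93997398}{238272479}$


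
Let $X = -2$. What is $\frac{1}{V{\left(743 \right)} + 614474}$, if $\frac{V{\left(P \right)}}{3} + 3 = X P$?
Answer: $\frac{1}{610007} \approx 1.6393 \cdot 10^{-6}$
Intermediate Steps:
$V{\left(P \right)} = -9 - 6 P$ ($V{\left(P \right)} = -9 + 3 \left(- 2 P\right) = -9 - 6 P$)
$\frac{1}{V{\left(743 \right)} + 614474} = \frac{1}{\left(-9 - 4458\right) + 614474} = \frac{1}{-4467 + 614474} = \frac{1}{610007}$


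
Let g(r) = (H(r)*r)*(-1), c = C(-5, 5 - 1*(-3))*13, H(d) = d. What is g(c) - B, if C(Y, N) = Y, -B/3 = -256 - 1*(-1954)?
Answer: 869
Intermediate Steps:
B = -5094 (B = -3*(-256 - 1*(-1954)) = -3*(-256 + 1954) = -3*1698 = -5094)
c = -65 (c = -5*13 = -65)
g(r) = -r² (g(r) = (r*r)*(-1) = r²*(-1) = -r²)
g(c) - B = -1*(-65)² - 1*(-5094) = -1*4225 + 5094 = -4225 + 5094 = 869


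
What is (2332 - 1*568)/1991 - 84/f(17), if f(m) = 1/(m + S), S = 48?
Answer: -10869096/1991 ≈ -5459.1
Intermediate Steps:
f(m) = 1/(48 + m) (f(m) = 1/(m + 48) = 1/(48 + m))
(2332 - 1*568)/1991 - 84/f(17) = (2332 - 1*568)/1991 - 84/(1/(48 + 17)) = (2332 - 568)*(1/1991) - 84/(1/65) = 1764*(1/1991) - 84/1/65 = 1764/1991 - 84*65 = 1764/1991 - 5460 = -10869096/1991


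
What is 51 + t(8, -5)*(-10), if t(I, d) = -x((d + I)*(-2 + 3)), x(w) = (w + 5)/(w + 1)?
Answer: 71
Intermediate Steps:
x(w) = (5 + w)/(1 + w)
t(I, d) = -(5 + I + d)/(1 + I + d) (t(I, d) = -(5 + (d + I)*(-2 + 3))/(1 + (d + I)*(-2 + 3)) = -(5 + (I + d)*1)/(1 + (I + d)*1) = -(5 + (I + d))/(1 + (I + d)) = -(5 + I + d)/(1 + I + d))
51 + t(8, -5)*(-10) = 51 + ((-5 - 1*8 - 1*(-5))/(1 + 8 - 5))*(-10) = 51 + ((-5 - 8 + 5)/4)*(-10) = 51 + ((1/4)*(-8))*(-10) = 51 - 2*(-10) = 51 + 20 = 71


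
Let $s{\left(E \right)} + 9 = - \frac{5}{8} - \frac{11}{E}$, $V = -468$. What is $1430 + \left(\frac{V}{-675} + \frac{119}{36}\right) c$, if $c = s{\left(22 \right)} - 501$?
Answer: $- \frac{1473437}{2400} \approx -613.93$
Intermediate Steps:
$s{\left(E \right)} = - \frac{77}{8} - \frac{11}{E}$ ($s{\left(E \right)} = -9 - \left(\frac{5}{8} + \frac{11}{E}\right) = - \frac{77}{8} - \frac{11}{E}$)
$c = - \frac{4089}{8}$ ($c = \left(- \frac{77}{8} - \frac{11}{22}\right) - 501 = \left(- \frac{77}{8} - \frac{1}{2}\right) - 501 = - \frac{81}{8} - 501 = - \frac{4089}{8} \approx -511.13$)
$1430 + \left(\frac{V}{-675} + \frac{119}{36}\right) c = 1430 + \left(- \frac{468}{-675} + \frac{119}{36}\right) \left(- \frac{4089}{8}\right) = 1430 + \left(\left(-468\right) \left(- \frac{1}{675}\right) + 119 \cdot \frac{1}{36}\right) \left(- \frac{4089}{8}\right) = 1430 + \left(\frac{52}{75} + \frac{119}{36}\right) \left(- \frac{4089}{8}\right) = 1430 + \frac{3599}{900} \left(- \frac{4089}{8}\right) = 1430 - \frac{4905437}{2400} = - \frac{1473437}{2400}$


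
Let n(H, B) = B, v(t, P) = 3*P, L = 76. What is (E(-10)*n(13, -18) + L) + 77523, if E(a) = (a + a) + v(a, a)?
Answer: 78499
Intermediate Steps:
E(a) = 5*a (E(a) = (a + a) + 3*a = 2*a + 3*a = 5*a)
(E(-10)*n(13, -18) + L) + 77523 = ((5*(-10))*(-18) + 76) + 77523 = (-50*(-18) + 76) + 77523 = (900 + 76) + 77523 = 976 + 77523 = 78499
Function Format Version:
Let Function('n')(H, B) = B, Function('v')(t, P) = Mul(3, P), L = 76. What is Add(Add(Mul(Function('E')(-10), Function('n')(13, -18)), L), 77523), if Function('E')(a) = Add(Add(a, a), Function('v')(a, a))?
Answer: 78499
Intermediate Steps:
Function('E')(a) = Mul(5, a) (Function('E')(a) = Add(Add(a, a), Mul(3, a)) = Add(Mul(2, a), Mul(3, a)) = Mul(5, a))
Add(Add(Mul(Function('E')(-10), Function('n')(13, -18)), L), 77523) = Add(Add(Mul(Mul(5, -10), -18), 76), 77523) = Add(Add(Mul(-50, -18), 76), 77523) = Add(Add(900, 76), 77523) = Add(976, 77523) = 78499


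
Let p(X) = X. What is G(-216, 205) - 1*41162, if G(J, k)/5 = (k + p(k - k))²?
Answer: 168963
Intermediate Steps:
G(J, k) = 5*k² (G(J, k) = 5*(k + (k - k))² = 5*(k + 0)² = 5*k²)
G(-216, 205) - 1*41162 = 5*205² - 1*41162 = 5*42025 - 41162 = 210125 - 41162 = 168963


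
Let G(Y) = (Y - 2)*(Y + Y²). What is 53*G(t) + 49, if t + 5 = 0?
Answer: -7371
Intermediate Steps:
t = -5 (t = -5 + 0 = -5)
G(Y) = (-2 + Y)*(Y + Y²)
53*G(t) + 49 = 53*(-5*(-2 + (-5)² - 1*(-5))) + 49 = 53*(-5*(-2 + 25 + 5)) + 49 = 53*(-5*28) + 49 = 53*(-140) + 49 = -7420 + 49 = -7371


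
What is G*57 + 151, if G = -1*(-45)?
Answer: 2716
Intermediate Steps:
G = 45
G*57 + 151 = 45*57 + 151 = 2565 + 151 = 2716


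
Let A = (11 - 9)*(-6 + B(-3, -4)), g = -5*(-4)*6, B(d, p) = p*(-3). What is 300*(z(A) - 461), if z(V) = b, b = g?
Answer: -102300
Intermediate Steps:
B(d, p) = -3*p
g = 120 (g = 20*6 = 120)
b = 120
A = 12 (A = (11 - 9)*(-6 - 3*(-4)) = 2*(-6 + 12) = 2*6 = 12)
z(V) = 120
300*(z(A) - 461) = 300*(120 - 461) = 300*(-341) = -102300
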